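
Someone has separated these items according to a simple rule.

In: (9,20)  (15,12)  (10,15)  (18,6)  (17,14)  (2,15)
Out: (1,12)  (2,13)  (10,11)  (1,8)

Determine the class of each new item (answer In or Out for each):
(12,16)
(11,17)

'In' ⟺ max ≥ 14.
(12,16): In (max 16).
(11,17): In (max 17).

In, In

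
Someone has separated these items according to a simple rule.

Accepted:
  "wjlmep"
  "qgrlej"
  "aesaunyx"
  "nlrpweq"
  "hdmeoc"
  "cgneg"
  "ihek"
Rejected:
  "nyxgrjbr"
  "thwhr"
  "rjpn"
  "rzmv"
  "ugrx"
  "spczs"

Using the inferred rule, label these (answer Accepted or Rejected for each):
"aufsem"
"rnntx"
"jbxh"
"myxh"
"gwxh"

Looking at the examples, the only property every 'Accepted' case has and every 'Rejected' case lacks is: contains 'e'.

Accepted, Rejected, Rejected, Rejected, Rejected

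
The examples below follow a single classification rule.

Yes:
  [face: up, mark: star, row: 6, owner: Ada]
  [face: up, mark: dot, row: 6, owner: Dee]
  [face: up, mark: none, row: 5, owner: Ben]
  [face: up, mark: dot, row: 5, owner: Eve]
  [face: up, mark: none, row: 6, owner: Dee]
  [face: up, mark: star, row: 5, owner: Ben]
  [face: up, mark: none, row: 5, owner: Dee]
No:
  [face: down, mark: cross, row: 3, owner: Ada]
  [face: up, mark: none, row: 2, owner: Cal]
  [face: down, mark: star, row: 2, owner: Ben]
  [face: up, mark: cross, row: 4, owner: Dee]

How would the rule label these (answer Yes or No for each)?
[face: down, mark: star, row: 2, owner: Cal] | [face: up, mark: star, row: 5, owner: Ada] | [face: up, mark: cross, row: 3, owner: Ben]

No, Yes, No

The common property of the 'Yes' items is: row ≥ 5. No 'No' item has it.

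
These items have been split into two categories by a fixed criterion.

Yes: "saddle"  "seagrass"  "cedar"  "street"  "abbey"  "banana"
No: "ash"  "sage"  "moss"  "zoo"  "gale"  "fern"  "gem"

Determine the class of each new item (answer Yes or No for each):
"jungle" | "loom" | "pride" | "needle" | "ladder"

The simplest hypothesis consistent with all the labels is: length ≥ 5.
"jungle" — length 6, hence Yes. "loom" — length 4, hence No. "pride" — length 5, hence Yes. "needle" — length 6, hence Yes. "ladder" — length 6, hence Yes.

Yes, No, Yes, Yes, Yes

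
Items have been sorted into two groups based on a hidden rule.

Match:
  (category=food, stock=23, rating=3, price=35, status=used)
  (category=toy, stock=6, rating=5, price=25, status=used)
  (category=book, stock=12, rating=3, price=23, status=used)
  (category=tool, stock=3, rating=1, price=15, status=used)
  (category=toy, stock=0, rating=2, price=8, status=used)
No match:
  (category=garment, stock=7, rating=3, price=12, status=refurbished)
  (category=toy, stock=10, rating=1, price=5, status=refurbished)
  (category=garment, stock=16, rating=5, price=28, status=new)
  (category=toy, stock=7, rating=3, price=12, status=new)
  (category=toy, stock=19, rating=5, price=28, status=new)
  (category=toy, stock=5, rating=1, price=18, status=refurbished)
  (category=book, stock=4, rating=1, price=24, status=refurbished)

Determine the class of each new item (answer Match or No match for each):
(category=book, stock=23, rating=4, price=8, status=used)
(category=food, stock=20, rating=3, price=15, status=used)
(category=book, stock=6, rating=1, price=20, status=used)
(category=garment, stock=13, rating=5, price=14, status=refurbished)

Match, Match, Match, No match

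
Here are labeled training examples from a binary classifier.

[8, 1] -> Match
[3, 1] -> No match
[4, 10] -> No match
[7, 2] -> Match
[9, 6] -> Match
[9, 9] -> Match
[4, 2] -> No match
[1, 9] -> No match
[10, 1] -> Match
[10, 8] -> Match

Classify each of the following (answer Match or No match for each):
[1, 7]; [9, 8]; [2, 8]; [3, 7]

No match, Match, No match, No match

The simplest hypothesis consistent with all the labels is: first ≥ 6.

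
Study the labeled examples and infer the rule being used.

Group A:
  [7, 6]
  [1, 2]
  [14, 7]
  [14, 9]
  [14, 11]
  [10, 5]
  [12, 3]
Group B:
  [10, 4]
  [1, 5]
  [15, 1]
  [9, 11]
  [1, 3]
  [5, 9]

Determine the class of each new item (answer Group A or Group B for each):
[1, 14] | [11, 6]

Group A, Group A

The common property of the 'Group A' items is: sum is odd. No 'Group B' item has it.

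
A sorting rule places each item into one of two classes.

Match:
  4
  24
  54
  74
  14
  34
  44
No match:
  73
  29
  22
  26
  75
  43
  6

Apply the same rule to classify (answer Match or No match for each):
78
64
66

The distinguishing property — ends in digit 4 — holds for all the 'Match' cases and none of the 'No match' cases.

No match, Match, No match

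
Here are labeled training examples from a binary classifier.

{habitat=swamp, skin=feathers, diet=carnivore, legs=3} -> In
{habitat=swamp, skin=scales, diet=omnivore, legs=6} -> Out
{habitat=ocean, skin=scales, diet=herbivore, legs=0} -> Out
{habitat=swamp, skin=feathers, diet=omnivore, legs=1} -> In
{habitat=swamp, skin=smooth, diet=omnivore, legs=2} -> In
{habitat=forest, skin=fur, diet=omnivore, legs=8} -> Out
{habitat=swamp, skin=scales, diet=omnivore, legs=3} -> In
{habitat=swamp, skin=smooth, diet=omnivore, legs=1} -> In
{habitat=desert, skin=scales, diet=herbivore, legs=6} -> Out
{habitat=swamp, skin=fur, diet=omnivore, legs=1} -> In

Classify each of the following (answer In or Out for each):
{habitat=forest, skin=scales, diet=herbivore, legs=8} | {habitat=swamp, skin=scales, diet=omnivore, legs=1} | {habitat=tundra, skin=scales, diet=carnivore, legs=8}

Out, In, Out

The simplest hypothesis consistent with all the labels is: habitat is swamp AND legs ≤ 3.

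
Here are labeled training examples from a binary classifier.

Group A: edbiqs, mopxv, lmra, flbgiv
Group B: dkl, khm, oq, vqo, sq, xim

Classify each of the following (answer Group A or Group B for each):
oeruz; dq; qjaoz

A rule that fits every label: length ≥ 4 — true of each 'Group A' example, false of each 'Group B' one.
oeruz → length 5 → Group A.
dq → length 2 → Group B.
qjaoz → length 5 → Group A.

Group A, Group B, Group A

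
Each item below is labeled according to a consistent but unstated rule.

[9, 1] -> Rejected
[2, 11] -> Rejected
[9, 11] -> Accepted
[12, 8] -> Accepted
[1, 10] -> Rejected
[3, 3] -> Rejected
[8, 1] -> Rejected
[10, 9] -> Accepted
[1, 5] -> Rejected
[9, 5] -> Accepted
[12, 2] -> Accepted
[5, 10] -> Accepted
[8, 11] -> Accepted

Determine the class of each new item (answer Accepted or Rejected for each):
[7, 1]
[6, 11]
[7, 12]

Rejected, Accepted, Accepted

A rule that fits every label: sum ≥ 14 — true of each 'Accepted' example, false of each 'Rejected' one.
[7, 1] — 7+1 = 8, hence Rejected.
[6, 11] — 6+11 = 17, hence Accepted.
[7, 12] — 7+12 = 19, hence Accepted.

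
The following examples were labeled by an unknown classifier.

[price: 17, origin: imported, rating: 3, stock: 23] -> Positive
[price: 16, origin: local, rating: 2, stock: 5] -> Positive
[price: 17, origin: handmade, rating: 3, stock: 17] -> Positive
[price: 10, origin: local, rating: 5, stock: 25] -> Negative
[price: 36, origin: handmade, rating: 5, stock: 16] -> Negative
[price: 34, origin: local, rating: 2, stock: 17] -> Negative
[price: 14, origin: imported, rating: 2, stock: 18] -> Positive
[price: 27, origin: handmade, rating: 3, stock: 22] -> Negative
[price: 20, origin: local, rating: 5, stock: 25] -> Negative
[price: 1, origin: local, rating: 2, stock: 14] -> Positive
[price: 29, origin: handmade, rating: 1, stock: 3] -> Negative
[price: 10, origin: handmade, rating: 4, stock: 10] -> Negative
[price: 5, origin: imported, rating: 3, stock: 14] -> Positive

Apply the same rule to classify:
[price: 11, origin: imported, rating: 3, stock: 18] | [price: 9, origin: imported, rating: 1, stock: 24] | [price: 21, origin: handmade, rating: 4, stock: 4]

Positive, Positive, Negative

One predicate separates the groups cleanly: rating ≤ 3 AND price ≤ 17.
[price: 11, origin: imported, rating: 3, stock: 18] — rating = 3, price = 11, hence Positive. [price: 9, origin: imported, rating: 1, stock: 24] — rating = 1, price = 9, hence Positive. [price: 21, origin: handmade, rating: 4, stock: 4] — rating = 4, price = 21, hence Negative.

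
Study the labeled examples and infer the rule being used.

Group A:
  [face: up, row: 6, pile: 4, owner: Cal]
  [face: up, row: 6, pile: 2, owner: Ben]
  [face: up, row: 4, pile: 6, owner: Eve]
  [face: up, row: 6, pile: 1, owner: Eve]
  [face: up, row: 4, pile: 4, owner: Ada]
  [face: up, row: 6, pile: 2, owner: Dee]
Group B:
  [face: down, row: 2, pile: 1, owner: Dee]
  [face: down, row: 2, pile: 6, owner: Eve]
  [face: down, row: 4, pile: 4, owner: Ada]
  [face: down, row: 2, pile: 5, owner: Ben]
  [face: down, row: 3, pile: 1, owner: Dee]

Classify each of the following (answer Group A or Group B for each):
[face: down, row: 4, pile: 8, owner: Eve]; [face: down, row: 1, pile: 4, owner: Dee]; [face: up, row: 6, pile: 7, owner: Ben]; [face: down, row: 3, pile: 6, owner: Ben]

Rule: face is up. This holds for each 'Group A' example and fails for each 'Group B' one.
[face: down, row: 4, pile: 8, owner: Eve] → face is down → Group B.
[face: down, row: 1, pile: 4, owner: Dee] → face is down → Group B.
[face: up, row: 6, pile: 7, owner: Ben] → face is up → Group A.
[face: down, row: 3, pile: 6, owner: Ben] → face is down → Group B.

Group B, Group B, Group A, Group B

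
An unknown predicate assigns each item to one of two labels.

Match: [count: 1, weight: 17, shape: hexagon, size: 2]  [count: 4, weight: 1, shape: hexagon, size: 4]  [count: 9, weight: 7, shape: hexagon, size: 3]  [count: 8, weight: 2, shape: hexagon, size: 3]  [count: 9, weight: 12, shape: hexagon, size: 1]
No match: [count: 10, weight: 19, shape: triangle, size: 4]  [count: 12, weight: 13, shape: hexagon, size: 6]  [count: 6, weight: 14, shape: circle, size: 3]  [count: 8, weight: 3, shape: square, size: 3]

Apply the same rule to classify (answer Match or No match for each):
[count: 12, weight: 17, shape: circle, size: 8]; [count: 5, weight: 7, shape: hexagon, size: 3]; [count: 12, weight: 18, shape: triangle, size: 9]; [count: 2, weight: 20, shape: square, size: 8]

No match, Match, No match, No match

'Match' ⟺ shape is hexagon AND size ≤ 4.
No match: [count: 12, weight: 17, shape: circle, size: 8], since shape is circle, size = 8. Match: [count: 5, weight: 7, shape: hexagon, size: 3], since shape is hexagon, size = 3. No match: [count: 12, weight: 18, shape: triangle, size: 9], since shape is triangle, size = 9. No match: [count: 2, weight: 20, shape: square, size: 8], since shape is square, size = 8.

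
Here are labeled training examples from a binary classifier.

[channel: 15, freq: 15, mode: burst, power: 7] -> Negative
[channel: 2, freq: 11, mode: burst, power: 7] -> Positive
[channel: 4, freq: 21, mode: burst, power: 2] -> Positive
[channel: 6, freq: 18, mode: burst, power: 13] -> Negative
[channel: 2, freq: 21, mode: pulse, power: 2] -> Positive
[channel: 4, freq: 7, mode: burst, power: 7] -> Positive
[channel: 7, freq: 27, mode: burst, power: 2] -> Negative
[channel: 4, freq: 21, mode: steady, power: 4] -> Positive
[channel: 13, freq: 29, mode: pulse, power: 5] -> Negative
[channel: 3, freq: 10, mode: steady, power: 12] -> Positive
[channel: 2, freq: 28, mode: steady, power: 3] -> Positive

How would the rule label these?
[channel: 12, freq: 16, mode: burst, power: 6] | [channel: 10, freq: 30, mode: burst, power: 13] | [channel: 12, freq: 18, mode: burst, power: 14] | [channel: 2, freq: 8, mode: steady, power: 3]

Negative, Negative, Negative, Positive

A rule that fits every label: channel ≤ 4 — true of each 'Positive' example, false of each 'Negative' one.
[channel: 12, freq: 16, mode: burst, power: 6] — channel = 12, hence Negative. [channel: 10, freq: 30, mode: burst, power: 13] — channel = 10, hence Negative. [channel: 12, freq: 18, mode: burst, power: 14] — channel = 12, hence Negative. [channel: 2, freq: 8, mode: steady, power: 3] — channel = 2, hence Positive.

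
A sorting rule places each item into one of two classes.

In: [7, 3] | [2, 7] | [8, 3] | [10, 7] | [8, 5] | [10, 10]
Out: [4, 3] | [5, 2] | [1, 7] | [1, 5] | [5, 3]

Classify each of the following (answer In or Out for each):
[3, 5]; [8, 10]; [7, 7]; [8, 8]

Out, In, In, In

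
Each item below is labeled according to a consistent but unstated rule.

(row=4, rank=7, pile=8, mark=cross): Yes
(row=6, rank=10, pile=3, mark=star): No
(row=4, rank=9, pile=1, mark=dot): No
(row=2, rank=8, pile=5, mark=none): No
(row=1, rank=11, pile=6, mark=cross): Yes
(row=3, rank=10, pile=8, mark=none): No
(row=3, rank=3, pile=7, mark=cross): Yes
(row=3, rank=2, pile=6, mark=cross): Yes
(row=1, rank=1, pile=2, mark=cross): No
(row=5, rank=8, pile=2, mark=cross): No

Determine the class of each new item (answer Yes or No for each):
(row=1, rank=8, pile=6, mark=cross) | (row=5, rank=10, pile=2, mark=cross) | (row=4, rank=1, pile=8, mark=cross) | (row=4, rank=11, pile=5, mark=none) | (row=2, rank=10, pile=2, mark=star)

All 'Yes' examples share one property — mark is cross AND pile ≥ 3 — and every 'No' example lacks it.
(row=1, rank=8, pile=6, mark=cross) → mark is cross, pile = 6 → Yes.
(row=5, rank=10, pile=2, mark=cross) → mark is cross, pile = 2 → No.
(row=4, rank=1, pile=8, mark=cross) → mark is cross, pile = 8 → Yes.
(row=4, rank=11, pile=5, mark=none) → mark is none, pile = 5 → No.
(row=2, rank=10, pile=2, mark=star) → mark is star, pile = 2 → No.

Yes, No, Yes, No, No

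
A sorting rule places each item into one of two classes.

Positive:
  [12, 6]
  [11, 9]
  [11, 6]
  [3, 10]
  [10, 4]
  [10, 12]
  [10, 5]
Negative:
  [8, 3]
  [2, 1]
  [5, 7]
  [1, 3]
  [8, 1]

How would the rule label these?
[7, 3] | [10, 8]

Rule: sum ≥ 13. This holds for each 'Positive' example and fails for each 'Negative' one.
[7, 3] → 7+3 = 10 → Negative. [10, 8] → 10+8 = 18 → Positive.

Negative, Positive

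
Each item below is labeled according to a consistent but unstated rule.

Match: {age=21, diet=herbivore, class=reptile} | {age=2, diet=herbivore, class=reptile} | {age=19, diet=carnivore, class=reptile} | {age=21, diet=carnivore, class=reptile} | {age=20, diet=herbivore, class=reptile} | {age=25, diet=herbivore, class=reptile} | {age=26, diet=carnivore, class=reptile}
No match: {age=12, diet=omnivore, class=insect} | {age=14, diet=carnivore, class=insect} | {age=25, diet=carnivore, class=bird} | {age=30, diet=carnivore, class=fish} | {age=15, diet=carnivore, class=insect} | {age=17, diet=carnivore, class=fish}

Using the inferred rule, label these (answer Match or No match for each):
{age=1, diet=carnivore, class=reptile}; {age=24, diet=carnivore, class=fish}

Match, No match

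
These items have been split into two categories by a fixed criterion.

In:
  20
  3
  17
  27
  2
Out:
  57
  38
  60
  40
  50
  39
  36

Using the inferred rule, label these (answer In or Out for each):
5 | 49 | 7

In, Out, In

The common property of the 'In' items is: at most 27. No 'Out' item has it.
5 — 5 ≤ 27, hence In.
49 — 49 > 27, hence Out.
7 — 7 ≤ 27, hence In.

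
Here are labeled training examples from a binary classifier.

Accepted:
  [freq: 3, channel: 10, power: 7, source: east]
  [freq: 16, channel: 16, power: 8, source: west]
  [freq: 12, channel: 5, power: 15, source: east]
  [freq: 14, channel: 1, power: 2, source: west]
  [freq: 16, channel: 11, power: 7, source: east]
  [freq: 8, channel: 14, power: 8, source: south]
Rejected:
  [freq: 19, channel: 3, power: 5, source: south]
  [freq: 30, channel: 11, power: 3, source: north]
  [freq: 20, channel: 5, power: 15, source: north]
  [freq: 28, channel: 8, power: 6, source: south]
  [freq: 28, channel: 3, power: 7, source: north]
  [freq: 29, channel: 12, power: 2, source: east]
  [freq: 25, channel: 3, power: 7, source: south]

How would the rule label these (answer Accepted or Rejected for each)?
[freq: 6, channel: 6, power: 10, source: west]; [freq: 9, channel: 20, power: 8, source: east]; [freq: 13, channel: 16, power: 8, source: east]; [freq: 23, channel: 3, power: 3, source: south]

Accepted, Accepted, Accepted, Rejected

The distinguishing property — freq ≤ 16 — holds for all the 'Accepted' cases and none of the 'Rejected' cases.
Accepted: [freq: 6, channel: 6, power: 10, source: west], since freq = 6. Accepted: [freq: 9, channel: 20, power: 8, source: east], since freq = 9. Accepted: [freq: 13, channel: 16, power: 8, source: east], since freq = 13. Rejected: [freq: 23, channel: 3, power: 3, source: south], since freq = 23.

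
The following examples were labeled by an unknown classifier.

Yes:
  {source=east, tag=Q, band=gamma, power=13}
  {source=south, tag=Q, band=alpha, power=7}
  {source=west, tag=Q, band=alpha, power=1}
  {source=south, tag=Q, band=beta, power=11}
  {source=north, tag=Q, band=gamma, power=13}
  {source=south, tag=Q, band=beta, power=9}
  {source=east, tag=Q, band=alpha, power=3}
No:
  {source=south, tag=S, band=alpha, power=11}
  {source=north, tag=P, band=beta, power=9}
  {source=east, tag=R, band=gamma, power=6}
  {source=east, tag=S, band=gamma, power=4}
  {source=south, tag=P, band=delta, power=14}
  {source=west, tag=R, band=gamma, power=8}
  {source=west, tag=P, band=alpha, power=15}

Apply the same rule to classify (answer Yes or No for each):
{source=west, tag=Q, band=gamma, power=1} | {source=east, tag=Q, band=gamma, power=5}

Yes, Yes

All 'Yes' examples share one property — tag is Q — and every 'No' example lacks it.
{source=west, tag=Q, band=gamma, power=1}: tag is Q, fits → Yes.
{source=east, tag=Q, band=gamma, power=5}: tag is Q, fits → Yes.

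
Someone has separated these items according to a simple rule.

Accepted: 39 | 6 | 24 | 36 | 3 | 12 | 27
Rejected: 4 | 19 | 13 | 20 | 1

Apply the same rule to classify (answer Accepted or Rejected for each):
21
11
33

'Accepted' ⟺ multiple of 3.
21: 21 = 3·7 — qualifies, so Accepted. 11: 11 = 3·3 + 2 — does not fit, so Rejected. 33: 33 = 3·11 — qualifies, so Accepted.

Accepted, Rejected, Accepted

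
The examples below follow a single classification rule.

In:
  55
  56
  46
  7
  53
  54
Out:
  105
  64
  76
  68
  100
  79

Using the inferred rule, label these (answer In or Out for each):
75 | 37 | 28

All 'In' examples share one property — at most 56 — and every 'Out' example lacks it.

Out, In, In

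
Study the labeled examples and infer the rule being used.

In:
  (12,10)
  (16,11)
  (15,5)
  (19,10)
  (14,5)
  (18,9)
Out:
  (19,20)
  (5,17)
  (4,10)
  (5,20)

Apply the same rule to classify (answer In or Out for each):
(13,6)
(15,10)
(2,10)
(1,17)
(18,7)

In, In, Out, Out, In

The pattern is that an item is 'In' exactly when: first > second.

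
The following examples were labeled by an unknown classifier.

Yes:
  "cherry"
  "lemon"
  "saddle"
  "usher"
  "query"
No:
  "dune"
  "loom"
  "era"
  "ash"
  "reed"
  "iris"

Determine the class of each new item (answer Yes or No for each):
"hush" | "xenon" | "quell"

No, Yes, Yes

'Yes' ⟺ length ≥ 5.
"hush": length 4 — doesn't match, so No. "xenon": length 5 — has this property, so Yes. "quell": length 5 — has this property, so Yes.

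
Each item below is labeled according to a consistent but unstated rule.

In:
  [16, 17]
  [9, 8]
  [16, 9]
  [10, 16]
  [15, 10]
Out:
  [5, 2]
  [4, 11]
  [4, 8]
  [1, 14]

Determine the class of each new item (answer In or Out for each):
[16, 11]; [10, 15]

The classifier is using: sum ≥ 17.

In, In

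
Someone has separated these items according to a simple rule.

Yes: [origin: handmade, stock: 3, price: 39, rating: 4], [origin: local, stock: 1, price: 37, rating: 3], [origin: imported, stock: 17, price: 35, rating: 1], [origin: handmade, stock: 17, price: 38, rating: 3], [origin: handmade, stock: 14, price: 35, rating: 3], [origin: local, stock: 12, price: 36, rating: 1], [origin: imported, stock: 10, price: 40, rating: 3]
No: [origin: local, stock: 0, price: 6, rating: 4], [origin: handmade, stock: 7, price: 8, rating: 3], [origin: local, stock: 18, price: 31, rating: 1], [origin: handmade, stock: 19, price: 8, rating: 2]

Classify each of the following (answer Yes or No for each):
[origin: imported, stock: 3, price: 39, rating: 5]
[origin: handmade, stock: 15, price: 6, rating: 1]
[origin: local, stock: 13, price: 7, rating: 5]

The pattern is that an item is 'Yes' exactly when: price ≥ 35.

Yes, No, No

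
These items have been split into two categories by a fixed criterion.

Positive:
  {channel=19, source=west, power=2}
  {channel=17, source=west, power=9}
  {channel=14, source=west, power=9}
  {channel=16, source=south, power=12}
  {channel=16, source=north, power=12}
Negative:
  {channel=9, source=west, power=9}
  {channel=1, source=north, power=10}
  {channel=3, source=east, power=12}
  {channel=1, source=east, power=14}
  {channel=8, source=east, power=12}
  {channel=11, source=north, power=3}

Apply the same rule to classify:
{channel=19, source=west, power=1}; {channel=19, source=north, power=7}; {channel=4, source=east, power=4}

One predicate separates the groups cleanly: channel ≥ 14.
{channel=19, source=west, power=1}: channel = 19, has this property → Positive.
{channel=19, source=north, power=7}: channel = 19, has this property → Positive.
{channel=4, source=east, power=4}: channel = 4, lacks this property → Negative.

Positive, Positive, Negative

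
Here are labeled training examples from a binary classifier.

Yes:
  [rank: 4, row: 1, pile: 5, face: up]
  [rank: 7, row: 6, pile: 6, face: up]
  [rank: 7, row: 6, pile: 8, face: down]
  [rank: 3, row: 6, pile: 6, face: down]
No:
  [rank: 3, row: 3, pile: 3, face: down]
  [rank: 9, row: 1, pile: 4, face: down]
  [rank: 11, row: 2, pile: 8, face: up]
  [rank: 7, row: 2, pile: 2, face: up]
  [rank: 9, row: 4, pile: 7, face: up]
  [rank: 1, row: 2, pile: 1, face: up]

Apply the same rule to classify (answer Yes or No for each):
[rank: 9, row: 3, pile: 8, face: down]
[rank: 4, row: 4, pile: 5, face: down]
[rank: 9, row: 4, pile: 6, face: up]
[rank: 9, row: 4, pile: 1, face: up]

All 'Yes' examples share one property — pile ≥ 4 AND rank ≤ 7 — and every 'No' example lacks it.
No: [rank: 9, row: 3, pile: 8, face: down], since pile = 8, rank = 9. Yes: [rank: 4, row: 4, pile: 5, face: down], since pile = 5, rank = 4. No: [rank: 9, row: 4, pile: 6, face: up], since pile = 6, rank = 9. No: [rank: 9, row: 4, pile: 1, face: up], since pile = 1, rank = 9.

No, Yes, No, No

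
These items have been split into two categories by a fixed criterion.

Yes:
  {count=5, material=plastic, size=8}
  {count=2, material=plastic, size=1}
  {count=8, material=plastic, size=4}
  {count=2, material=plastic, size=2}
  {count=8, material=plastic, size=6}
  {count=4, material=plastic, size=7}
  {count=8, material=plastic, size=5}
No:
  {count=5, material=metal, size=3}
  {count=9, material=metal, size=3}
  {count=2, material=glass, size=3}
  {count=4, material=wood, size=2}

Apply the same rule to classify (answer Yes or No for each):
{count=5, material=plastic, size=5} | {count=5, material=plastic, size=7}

Rule: material is plastic. This holds for each 'Yes' example and fails for each 'No' one.
{count=5, material=plastic, size=5} → material is plastic → Yes.
{count=5, material=plastic, size=7} → material is plastic → Yes.

Yes, Yes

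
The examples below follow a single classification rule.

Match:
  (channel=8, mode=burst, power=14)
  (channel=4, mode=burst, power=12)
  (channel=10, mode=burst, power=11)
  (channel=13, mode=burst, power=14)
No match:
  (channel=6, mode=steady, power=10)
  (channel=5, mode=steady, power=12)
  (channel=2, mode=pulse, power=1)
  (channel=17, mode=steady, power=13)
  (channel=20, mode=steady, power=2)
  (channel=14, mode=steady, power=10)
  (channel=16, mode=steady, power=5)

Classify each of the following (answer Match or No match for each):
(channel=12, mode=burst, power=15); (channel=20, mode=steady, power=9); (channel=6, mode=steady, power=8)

Match, No match, No match

The pattern is that an item is 'Match' exactly when: mode is burst.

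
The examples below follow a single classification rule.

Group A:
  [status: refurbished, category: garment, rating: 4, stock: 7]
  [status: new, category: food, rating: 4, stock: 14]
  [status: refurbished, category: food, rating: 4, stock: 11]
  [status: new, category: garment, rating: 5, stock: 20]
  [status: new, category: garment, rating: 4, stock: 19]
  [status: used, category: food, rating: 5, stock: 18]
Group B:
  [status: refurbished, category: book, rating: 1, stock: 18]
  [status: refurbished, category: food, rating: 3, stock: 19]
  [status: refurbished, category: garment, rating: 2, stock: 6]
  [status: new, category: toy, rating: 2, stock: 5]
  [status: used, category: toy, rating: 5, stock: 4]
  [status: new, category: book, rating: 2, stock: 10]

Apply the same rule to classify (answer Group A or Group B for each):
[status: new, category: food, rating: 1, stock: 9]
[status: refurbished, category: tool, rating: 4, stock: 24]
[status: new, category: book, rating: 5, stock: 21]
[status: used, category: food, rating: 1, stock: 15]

The rule appears to be: stock ≥ 5 AND rating ≥ 4.

Group B, Group A, Group A, Group B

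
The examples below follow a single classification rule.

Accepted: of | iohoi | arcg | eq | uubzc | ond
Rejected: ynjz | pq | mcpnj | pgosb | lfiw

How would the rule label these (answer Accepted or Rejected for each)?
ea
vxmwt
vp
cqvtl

The rule appears to be: starts with a vowel.
ea: starts with 'e', fits → Accepted.
vxmwt: starts with 'v', lacks this property → Rejected.
vp: starts with 'v', lacks this property → Rejected.
cqvtl: starts with 'c', lacks this property → Rejected.

Accepted, Rejected, Rejected, Rejected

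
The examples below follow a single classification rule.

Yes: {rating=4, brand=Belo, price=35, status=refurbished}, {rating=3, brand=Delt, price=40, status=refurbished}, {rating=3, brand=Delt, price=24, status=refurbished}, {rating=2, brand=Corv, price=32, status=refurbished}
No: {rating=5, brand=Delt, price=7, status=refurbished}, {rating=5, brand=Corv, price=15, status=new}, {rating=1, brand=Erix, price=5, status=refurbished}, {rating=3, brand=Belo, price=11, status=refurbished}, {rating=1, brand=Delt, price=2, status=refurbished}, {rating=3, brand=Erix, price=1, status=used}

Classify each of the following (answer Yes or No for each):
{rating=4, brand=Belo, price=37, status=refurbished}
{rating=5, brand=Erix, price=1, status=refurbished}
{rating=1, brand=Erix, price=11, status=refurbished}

The distinguishing property — price ≥ 24 — holds for all the 'Yes' cases and none of the 'No' cases.

Yes, No, No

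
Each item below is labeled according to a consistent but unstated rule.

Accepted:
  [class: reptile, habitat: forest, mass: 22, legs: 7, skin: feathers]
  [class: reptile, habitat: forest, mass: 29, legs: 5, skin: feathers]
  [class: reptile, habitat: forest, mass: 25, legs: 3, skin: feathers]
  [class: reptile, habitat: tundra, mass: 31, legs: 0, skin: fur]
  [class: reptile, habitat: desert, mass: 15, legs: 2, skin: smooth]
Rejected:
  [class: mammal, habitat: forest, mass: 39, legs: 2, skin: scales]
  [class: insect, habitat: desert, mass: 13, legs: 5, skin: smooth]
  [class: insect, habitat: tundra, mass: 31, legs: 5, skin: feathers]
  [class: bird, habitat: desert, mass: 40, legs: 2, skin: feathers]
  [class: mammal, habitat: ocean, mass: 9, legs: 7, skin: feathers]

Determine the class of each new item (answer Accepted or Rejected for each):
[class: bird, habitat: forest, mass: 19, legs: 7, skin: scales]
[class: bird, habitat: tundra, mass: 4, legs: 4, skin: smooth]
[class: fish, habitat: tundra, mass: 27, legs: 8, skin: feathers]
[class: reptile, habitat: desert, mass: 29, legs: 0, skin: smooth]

Rejected, Rejected, Rejected, Accepted

One predicate separates the groups cleanly: class is reptile.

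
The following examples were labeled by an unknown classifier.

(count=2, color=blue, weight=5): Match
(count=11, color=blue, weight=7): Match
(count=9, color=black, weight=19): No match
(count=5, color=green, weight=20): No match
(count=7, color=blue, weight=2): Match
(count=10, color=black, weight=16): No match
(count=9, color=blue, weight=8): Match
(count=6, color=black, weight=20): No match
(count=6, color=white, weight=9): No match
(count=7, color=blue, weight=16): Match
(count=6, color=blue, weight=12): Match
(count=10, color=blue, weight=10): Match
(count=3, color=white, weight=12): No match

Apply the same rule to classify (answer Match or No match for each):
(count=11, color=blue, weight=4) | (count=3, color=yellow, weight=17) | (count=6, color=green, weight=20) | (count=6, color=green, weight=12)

Match, No match, No match, No match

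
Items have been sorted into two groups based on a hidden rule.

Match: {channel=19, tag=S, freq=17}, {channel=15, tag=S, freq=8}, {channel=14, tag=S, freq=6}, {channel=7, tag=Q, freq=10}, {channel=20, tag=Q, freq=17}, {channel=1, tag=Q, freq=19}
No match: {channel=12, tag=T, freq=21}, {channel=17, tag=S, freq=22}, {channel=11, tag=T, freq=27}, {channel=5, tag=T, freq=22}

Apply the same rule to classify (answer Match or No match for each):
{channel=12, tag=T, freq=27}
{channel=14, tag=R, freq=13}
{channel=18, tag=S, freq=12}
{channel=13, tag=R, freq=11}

No match, Match, Match, Match

The common property of the 'Match' items is: freq ≤ 19. No 'No match' item has it.
{channel=12, tag=T, freq=27}: No match (freq = 27).
{channel=14, tag=R, freq=13}: Match (freq = 13).
{channel=18, tag=S, freq=12}: Match (freq = 12).
{channel=13, tag=R, freq=11}: Match (freq = 11).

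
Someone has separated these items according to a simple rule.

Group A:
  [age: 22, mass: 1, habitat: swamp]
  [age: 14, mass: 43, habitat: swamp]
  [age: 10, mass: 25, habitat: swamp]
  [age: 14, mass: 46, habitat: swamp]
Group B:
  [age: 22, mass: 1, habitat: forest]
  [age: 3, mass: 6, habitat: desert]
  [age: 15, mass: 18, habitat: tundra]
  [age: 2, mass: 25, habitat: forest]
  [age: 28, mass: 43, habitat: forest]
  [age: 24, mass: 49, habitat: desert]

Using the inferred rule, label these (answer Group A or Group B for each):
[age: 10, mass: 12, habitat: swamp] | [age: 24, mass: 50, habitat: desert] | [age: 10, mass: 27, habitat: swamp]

Looking at the examples, the only property every 'Group A' case has and every 'Group B' case lacks is: habitat is swamp.
[age: 10, mass: 12, habitat: swamp]: habitat is swamp, qualifies → Group A. [age: 24, mass: 50, habitat: desert]: habitat is desert, fails this test → Group B. [age: 10, mass: 27, habitat: swamp]: habitat is swamp, qualifies → Group A.

Group A, Group B, Group A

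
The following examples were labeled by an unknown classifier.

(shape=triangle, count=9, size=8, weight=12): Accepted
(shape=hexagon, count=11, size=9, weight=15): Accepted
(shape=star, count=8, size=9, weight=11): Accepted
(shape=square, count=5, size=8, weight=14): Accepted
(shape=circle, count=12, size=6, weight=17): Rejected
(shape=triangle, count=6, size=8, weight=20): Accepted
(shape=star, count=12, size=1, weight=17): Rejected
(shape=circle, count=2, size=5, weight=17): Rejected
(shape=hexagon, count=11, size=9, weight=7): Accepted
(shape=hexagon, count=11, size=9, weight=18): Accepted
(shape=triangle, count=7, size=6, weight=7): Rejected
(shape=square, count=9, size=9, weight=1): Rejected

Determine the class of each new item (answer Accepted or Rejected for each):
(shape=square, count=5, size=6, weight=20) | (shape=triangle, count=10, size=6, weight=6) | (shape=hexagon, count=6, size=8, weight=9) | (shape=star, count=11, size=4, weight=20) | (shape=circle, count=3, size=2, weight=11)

Rejected, Rejected, Accepted, Rejected, Rejected

The distinguishing property — size ≥ 8 AND weight ≥ 7 — holds for all the 'Accepted' cases and none of the 'Rejected' cases.
(shape=square, count=5, size=6, weight=20) — size = 6, weight = 20, hence Rejected.
(shape=triangle, count=10, size=6, weight=6) — size = 6, weight = 6, hence Rejected.
(shape=hexagon, count=6, size=8, weight=9) — size = 8, weight = 9, hence Accepted.
(shape=star, count=11, size=4, weight=20) — size = 4, weight = 20, hence Rejected.
(shape=circle, count=3, size=2, weight=11) — size = 2, weight = 11, hence Rejected.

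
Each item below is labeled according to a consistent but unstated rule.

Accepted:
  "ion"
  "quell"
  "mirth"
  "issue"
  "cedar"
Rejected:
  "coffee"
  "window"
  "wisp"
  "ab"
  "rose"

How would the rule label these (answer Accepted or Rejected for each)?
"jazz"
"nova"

Checking candidate rules against both groups, what survives is: odd length.
"jazz": length 4 — does not pass, so Rejected. "nova": length 4 — does not pass, so Rejected.

Rejected, Rejected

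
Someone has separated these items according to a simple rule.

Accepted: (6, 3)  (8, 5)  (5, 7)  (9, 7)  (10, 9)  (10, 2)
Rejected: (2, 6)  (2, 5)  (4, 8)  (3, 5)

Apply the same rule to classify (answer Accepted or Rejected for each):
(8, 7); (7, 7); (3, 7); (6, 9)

Rule: first ≥ 5. This holds for each 'Accepted' example and fails for each 'Rejected' one.

Accepted, Accepted, Rejected, Accepted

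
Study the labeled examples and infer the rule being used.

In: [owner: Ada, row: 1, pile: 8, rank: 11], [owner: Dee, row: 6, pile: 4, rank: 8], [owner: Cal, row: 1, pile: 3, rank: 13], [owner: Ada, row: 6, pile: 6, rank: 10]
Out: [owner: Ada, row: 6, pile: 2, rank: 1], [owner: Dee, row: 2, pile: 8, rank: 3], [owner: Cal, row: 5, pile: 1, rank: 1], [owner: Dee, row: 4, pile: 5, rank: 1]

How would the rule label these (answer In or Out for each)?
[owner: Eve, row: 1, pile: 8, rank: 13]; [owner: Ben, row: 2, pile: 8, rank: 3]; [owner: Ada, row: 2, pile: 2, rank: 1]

In, Out, Out

The common property of the 'In' items is: rank ≥ 8. No 'Out' item has it.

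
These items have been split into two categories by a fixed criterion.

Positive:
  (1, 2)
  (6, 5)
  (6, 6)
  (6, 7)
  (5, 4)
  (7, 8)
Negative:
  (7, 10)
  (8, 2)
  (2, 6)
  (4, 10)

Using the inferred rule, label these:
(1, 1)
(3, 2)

The common property of the 'Positive' items is: |first − second| ≤ 1. No 'Negative' item has it.
(1, 1) — |1−1| = 0, hence Positive. (3, 2) — |3−2| = 1, hence Positive.

Positive, Positive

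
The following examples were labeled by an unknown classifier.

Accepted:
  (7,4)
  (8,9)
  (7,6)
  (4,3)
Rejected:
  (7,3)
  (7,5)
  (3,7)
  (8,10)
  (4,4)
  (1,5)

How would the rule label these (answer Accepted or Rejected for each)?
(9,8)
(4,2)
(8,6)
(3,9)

Accepted, Rejected, Rejected, Rejected

Every 'Accepted' example satisfies: sum is odd. None of the 'Rejected' examples do.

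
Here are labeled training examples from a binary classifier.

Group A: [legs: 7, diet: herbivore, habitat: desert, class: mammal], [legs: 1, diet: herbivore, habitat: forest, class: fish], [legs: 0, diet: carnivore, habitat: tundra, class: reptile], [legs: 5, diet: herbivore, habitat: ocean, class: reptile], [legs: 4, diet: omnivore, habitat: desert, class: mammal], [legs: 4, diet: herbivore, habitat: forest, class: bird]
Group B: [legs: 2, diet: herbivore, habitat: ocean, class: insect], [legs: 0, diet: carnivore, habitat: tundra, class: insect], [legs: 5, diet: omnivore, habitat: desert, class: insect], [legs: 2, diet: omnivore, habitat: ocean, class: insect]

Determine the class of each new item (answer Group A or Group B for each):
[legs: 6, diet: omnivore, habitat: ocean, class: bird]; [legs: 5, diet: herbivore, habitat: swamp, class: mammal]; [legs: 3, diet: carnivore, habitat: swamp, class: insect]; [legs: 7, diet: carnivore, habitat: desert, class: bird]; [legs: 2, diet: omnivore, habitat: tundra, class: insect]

Rule: class is not insect. This holds for each 'Group A' example and fails for each 'Group B' one.
Group A: [legs: 6, diet: omnivore, habitat: ocean, class: bird], since class is bird. Group A: [legs: 5, diet: herbivore, habitat: swamp, class: mammal], since class is mammal. Group B: [legs: 3, diet: carnivore, habitat: swamp, class: insect], since class is insect. Group A: [legs: 7, diet: carnivore, habitat: desert, class: bird], since class is bird. Group B: [legs: 2, diet: omnivore, habitat: tundra, class: insect], since class is insect.

Group A, Group A, Group B, Group A, Group B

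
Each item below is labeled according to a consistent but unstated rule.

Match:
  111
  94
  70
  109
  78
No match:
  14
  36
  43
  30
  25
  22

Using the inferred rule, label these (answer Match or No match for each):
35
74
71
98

No match, Match, Match, Match

The classifier is using: at least 70.
35: No match (35 < 70). 74: Match (74 ≥ 70). 71: Match (71 ≥ 70). 98: Match (98 ≥ 70).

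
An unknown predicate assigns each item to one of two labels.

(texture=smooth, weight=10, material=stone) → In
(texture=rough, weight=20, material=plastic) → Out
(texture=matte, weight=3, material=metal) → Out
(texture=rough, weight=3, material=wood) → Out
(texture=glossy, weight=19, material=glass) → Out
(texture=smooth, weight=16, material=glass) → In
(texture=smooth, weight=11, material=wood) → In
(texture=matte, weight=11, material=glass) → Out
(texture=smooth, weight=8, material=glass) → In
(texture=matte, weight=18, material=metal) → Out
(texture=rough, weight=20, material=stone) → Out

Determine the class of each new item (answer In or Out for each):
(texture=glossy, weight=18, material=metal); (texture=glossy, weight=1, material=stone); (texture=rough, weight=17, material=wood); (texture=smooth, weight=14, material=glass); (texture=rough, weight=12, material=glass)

Out, Out, Out, In, Out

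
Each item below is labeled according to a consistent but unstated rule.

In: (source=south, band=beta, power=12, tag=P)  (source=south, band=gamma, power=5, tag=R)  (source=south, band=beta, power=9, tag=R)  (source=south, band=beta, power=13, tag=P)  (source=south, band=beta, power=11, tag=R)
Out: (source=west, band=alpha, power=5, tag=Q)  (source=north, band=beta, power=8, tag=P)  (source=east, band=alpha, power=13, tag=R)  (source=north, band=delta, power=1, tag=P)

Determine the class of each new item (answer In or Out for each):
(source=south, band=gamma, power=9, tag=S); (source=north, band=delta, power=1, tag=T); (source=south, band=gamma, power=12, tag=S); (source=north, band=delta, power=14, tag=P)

In, Out, In, Out

Looking at the examples, the only property every 'In' case has and every 'Out' case lacks is: source is south.
(source=south, band=gamma, power=9, tag=S) → source is south → In.
(source=north, band=delta, power=1, tag=T) → source is north → Out.
(source=south, band=gamma, power=12, tag=S) → source is south → In.
(source=north, band=delta, power=14, tag=P) → source is north → Out.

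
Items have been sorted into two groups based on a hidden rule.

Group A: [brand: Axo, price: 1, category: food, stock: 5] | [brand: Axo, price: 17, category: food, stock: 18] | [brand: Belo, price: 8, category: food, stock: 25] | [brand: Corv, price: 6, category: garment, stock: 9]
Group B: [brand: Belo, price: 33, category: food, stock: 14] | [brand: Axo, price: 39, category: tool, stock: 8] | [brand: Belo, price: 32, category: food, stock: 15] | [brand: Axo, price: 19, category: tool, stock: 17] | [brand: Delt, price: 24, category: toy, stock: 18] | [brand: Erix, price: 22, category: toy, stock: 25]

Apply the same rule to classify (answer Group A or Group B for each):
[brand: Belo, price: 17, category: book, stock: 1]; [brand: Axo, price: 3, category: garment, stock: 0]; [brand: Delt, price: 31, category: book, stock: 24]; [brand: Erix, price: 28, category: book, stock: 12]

Group A, Group A, Group B, Group B

The common property of the 'Group A' items is: price ≤ 17. No 'Group B' item has it.
[brand: Belo, price: 17, category: book, stock: 1]: price = 17 — has this property, so Group A.
[brand: Axo, price: 3, category: garment, stock: 0]: price = 3 — has this property, so Group A.
[brand: Delt, price: 31, category: book, stock: 24]: price = 31 — does not pass, so Group B.
[brand: Erix, price: 28, category: book, stock: 12]: price = 28 — does not pass, so Group B.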